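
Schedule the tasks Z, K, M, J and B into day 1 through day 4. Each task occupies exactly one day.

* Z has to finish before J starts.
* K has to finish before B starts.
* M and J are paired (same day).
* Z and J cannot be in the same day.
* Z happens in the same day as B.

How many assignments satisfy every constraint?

Enumerating: M in day 3; B in day 2; K in day 1; Z in day 2; J in day 3 | M -> day 4; J -> day 4; B -> day 2; Z -> day 2; K -> day 1 | Z=day 3, J=day 4, K=day 1, M=day 4, B=day 3 | B -> day 3, Z -> day 3, J -> day 4, M -> day 4, K -> day 2.

4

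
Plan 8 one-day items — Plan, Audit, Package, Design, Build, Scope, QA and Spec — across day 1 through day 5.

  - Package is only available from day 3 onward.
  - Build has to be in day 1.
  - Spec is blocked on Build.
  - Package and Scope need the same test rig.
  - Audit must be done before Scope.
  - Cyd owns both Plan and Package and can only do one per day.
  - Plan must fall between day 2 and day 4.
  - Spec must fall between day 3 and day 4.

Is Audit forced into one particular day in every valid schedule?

No

Audit can be day 1 (e.g. Audit in day 1; Plan in day 2; Package in day 3; Design in day 1; Scope in day 2; Spec in day 3; QA in day 1; Build in day 1) or day 2 (e.g. Package in day 3; Audit in day 2; Plan in day 2; Scope in day 4; Build in day 1; Design in day 1; QA in day 1; Spec in day 3).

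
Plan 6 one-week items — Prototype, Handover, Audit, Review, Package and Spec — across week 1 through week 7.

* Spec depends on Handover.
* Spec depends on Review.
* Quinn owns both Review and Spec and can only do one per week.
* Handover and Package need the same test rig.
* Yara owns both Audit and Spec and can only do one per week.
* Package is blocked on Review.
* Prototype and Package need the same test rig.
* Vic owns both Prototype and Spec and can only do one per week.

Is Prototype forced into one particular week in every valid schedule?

Prototype can be week 1 (e.g. Spec=week 2; Package=week 2; Prototype=week 1; Audit=week 1; Review=week 1; Handover=week 1) or week 2 (e.g. Package in week 3, Review in week 1, Prototype in week 2, Handover in week 1, Audit in week 1, Spec in week 3).

No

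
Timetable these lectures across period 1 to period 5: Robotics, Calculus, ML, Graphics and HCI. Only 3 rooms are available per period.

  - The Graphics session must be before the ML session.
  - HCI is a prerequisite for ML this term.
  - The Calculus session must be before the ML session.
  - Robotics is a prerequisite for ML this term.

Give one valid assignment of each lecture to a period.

Graphics=period 1; Robotics=period 1; ML=period 3; Calculus=period 1; HCI=period 2

Checking: Robotics(period 1) before ML(period 3); Graphics(period 1) before ML(period 3); HCI(period 2) before ML(period 3); Calculus(period 1) before ML(period 3); max 3 per period (cap 3).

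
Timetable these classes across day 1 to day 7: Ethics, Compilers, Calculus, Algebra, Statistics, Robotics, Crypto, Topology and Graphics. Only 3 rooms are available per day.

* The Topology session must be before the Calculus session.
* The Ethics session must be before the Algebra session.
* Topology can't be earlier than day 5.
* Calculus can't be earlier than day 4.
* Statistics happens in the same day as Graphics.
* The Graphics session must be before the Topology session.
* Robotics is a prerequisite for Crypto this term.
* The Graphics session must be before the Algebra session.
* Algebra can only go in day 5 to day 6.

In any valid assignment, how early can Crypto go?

Precedence pushes Crypto to at least day 2.
Crypto at day 2 is achievable: Topology -> day 5; Statistics -> day 1; Algebra -> day 5; Compilers -> day 2; Robotics -> day 1; Calculus -> day 6; Graphics -> day 1; Ethics -> day 2; Crypto -> day 2.

day 2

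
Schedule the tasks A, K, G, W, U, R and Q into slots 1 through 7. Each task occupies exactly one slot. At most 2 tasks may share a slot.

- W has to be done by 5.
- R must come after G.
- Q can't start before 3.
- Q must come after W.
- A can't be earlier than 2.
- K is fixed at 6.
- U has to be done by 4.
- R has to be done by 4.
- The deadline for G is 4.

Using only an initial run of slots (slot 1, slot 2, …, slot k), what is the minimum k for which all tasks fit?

6

The precedence chain requires at least 2 distinct slots.
With at most 2 per slot and 7 tasks, at least 4 slots are needed.
K can't be placed before 6, so the schedule must run through at least slot 6.
6 works (last occupied slot: 6): for example W -> 2, R -> 2, K -> 6, U -> 1, Q -> 3, G -> 1, A -> 3.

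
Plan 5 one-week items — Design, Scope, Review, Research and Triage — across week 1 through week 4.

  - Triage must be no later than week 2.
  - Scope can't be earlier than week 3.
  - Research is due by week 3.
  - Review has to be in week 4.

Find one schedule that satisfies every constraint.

Research -> week 1; Triage -> week 1; Scope -> week 3; Design -> week 1; Review -> week 4

Checking: Scope=week 3 in [week 3,week 4]; Triage=week 1 in [week 1,week 2]; Review=week 4 in [week 4,week 4]; Research=week 1 in [week 1,week 3].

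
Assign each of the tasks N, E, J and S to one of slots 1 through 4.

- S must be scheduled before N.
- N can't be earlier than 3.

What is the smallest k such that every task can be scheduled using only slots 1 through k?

The precedence chain requires at least 2 distinct slots.
N can't be placed before 3, so the schedule must run through at least slot 3.
3 works (last occupied slot: 3): for example N -> 3, E -> 1, S -> 1, J -> 1.

3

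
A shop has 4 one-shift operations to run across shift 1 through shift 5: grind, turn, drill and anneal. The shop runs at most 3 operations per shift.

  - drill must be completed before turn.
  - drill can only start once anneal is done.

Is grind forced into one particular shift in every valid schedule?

grind can be shift 1 (e.g. grind=shift 1; anneal=shift 1; turn=shift 3; drill=shift 2) or shift 2 (e.g. grind -> shift 2; turn -> shift 3; drill -> shift 2; anneal -> shift 1).

No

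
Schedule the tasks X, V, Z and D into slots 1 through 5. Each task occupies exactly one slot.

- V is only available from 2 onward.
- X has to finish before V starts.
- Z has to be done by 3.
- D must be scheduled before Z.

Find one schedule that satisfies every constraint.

D -> 1, Z -> 2, X -> 1, V -> 2

Checking: D(1) before Z(2); X(1) before V(2); V=2 in [2,5]; Z=2 in [1,3].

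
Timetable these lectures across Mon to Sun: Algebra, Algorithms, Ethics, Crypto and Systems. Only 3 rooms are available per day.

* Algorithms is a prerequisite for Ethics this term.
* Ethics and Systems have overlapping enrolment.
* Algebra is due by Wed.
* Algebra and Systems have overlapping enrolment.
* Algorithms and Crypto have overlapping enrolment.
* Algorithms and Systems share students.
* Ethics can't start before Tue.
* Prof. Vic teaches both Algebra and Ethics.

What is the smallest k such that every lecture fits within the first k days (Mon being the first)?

The precedence chain requires at least 2 distinct days.
With at most 3 per day and 5 lectures, at least 2 days are needed.
Could 2 days be enough, i.e. nothing placed later than Tue? No: Ethics's window within 2 days is {Tue}; Algorithms must come before Ethics (at Tue or earlier) → {Mon}; Systems can't share with Algorithms (Mon) → {Tue}; Systems can't share with Ethics (Tue) → nothing is left.
So 2 days is not enough.
3 works (last occupied day: Wed): for example Crypto in Tue; Algebra in Mon; Algorithms in Mon; Systems in Wed; Ethics in Tue.

3 days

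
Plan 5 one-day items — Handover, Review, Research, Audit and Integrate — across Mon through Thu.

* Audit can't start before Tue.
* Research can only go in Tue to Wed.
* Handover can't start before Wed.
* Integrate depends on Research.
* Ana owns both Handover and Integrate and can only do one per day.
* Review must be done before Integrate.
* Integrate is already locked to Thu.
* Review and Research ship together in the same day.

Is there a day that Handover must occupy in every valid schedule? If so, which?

Wed

Handover's window is Wed–Thu.
Integrate is fixed at Thu, and Handover can't share a day with Integrate.
So Handover must be Wed.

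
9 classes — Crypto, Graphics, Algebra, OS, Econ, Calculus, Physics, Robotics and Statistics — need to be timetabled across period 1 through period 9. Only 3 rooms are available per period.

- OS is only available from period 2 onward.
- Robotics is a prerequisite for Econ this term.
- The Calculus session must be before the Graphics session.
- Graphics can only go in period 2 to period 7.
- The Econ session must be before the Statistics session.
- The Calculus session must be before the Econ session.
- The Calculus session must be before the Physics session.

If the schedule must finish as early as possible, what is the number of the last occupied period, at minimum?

period 3

The precedence chain requires at least 3 distinct periods.
With at most 3 per period and 9 classes, at least 3 periods are needed.
3 works (last occupied period: period 3): for example Calculus -> period 1; Econ -> period 2; OS -> period 2; Robotics -> period 1; Algebra -> period 3; Crypto -> period 1; Graphics -> period 2; Statistics -> period 3; Physics -> period 3.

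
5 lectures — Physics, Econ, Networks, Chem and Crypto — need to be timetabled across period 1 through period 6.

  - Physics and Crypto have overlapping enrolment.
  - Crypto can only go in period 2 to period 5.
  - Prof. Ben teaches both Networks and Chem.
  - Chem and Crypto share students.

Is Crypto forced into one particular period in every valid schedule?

No

Crypto can be period 2 (e.g. Networks=period 1; Econ=period 1; Chem=period 3; Crypto=period 2; Physics=period 1) or period 3 (e.g. Physics=period 1, Chem=period 2, Networks=period 1, Econ=period 1, Crypto=period 3).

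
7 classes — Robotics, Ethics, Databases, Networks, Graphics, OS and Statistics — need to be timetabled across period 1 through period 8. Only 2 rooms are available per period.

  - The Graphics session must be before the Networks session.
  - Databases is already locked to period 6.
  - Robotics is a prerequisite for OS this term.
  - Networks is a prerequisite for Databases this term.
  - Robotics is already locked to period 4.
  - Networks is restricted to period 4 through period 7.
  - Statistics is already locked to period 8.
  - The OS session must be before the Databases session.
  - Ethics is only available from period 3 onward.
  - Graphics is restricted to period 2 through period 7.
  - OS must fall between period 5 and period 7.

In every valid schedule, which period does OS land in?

Robotics is fixed at period 4 and must come before OS, so OS is at least period 5.
Databases is fixed at period 6 and must come after OS, so OS is at most period 5.
So OS must be period 5.

period 5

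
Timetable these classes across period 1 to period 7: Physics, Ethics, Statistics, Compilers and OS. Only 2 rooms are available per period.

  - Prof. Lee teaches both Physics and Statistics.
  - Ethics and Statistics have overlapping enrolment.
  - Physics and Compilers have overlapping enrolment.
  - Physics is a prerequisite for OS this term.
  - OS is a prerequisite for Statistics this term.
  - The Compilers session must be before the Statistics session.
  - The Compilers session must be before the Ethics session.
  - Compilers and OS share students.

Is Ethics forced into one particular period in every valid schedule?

Ethics can be period 2 (e.g. Compilers=period 1; OS=period 3; Physics=period 2; Statistics=period 4; Ethics=period 2) or period 3 (e.g. Ethics=period 3, Physics=period 2, Statistics=period 4, Compilers=period 1, OS=period 3).

No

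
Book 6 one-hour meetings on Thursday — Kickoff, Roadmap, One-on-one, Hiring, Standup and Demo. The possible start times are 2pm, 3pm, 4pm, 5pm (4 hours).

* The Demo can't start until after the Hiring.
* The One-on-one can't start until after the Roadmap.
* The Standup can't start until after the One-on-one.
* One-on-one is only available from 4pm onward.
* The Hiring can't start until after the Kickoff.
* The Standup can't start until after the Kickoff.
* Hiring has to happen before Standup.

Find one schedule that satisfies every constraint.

Kickoff -> 2pm, One-on-one -> 4pm, Demo -> 4pm, Standup -> 5pm, Hiring -> 3pm, Roadmap -> 2pm

Checking: Kickoff(2pm) before Hiring(3pm); Roadmap(2pm) before One-on-one(4pm); Kickoff(2pm) before Standup(5pm); Hiring(3pm) before Demo(4pm); One-on-one(4pm) before Standup(5pm); Hiring(3pm) before Standup(5pm); One-on-one=4pm in [4pm,5pm].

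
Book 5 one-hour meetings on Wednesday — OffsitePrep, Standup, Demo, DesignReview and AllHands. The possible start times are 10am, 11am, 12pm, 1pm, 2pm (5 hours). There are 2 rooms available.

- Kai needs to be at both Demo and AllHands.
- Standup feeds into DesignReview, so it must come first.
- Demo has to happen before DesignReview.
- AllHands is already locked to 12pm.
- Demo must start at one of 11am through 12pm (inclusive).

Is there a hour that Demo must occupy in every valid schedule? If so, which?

11am

Demo's window is 11am–12pm.
AllHands is fixed at 12pm, and Demo can't share a hour with AllHands.
So Demo must be 11am.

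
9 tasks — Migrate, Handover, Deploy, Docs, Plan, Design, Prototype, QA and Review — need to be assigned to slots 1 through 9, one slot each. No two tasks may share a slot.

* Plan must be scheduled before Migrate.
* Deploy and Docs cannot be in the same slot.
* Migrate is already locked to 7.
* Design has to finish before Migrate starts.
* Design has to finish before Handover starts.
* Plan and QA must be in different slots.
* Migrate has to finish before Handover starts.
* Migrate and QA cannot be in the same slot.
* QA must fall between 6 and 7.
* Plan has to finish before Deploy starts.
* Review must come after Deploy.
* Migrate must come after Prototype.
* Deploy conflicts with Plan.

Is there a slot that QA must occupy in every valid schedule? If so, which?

6

QA's window is 6–7.
Migrate is fixed at 7, and QA can't share a slot with Migrate.
So QA must be 6.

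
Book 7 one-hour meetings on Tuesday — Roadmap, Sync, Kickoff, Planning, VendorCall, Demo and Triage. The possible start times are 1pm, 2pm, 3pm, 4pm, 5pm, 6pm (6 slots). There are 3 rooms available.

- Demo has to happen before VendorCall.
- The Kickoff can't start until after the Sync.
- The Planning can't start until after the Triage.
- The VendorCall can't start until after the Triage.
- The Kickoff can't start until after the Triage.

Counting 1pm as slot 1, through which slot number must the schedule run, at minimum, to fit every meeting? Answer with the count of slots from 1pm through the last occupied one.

3 slots

The precedence chain requires at least 2 distinct slots.
With at most 3 per slot and 7 meetings, at least 3 slots are needed.
3 works (last occupied slot: 3pm): for example Demo in 1pm, VendorCall in 2pm, Sync in 1pm, Roadmap in 3pm, Triage in 1pm, Kickoff in 2pm, Planning in 2pm.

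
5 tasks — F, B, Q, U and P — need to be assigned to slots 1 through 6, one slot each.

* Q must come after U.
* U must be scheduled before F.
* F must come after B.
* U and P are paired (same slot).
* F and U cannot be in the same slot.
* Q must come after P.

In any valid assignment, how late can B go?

Downstream work caps B at 5.
B at 5 is achievable: F -> 6; Q -> 2; B -> 5; U -> 1; P -> 1.

5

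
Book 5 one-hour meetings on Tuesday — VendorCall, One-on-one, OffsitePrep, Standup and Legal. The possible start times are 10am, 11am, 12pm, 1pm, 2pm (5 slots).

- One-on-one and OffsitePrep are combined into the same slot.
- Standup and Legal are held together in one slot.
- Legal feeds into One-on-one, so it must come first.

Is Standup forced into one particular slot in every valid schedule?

No

Standup can be 10am (e.g. One-on-one=11am, OffsitePrep=11am, VendorCall=10am, Standup=10am, Legal=10am) or 11am (e.g. OffsitePrep=12pm, One-on-one=12pm, Standup=11am, VendorCall=10am, Legal=11am).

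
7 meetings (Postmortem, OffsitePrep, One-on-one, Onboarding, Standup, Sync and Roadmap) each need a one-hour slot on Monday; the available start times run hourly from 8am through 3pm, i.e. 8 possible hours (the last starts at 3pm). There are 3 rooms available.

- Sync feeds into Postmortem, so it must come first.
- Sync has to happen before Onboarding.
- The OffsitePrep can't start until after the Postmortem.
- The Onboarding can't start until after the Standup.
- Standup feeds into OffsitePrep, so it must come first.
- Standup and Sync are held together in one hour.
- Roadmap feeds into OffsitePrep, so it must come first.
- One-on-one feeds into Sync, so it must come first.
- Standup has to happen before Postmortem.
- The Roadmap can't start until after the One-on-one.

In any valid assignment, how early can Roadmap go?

9am

Precedence pushes Roadmap to at least 9am; downstream work caps Roadmap at 2pm.
Roadmap at 9am is achievable: One-on-one -> 8am; Onboarding -> 10am; Postmortem -> 10am; Roadmap -> 9am; OffsitePrep -> 11am; Standup -> 9am; Sync -> 9am.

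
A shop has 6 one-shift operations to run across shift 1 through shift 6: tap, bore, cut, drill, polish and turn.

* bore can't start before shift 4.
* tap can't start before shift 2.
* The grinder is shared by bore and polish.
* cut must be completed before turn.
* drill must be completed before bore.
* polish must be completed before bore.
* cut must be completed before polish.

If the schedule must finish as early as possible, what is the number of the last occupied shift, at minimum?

The precedence chain requires at least 3 distinct shifts.
bore can't be placed before shift 4, so the schedule must run through at least shift 4.
4 works (last occupied shift: shift 4): for example tap in shift 2; polish in shift 2; bore in shift 4; drill in shift 1; cut in shift 1; turn in shift 2.

shift 4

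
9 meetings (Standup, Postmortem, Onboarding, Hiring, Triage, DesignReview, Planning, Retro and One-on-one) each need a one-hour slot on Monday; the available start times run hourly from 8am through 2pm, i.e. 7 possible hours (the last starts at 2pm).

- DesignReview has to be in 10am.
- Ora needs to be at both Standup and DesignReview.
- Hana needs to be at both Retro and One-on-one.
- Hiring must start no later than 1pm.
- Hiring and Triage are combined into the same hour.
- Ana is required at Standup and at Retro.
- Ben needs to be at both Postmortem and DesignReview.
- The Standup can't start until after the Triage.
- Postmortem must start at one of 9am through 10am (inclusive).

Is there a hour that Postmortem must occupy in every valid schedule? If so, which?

Postmortem's window is 9am–10am.
DesignReview is fixed at 10am, and Postmortem can't share a hour with DesignReview.
So Postmortem must be 9am.

9am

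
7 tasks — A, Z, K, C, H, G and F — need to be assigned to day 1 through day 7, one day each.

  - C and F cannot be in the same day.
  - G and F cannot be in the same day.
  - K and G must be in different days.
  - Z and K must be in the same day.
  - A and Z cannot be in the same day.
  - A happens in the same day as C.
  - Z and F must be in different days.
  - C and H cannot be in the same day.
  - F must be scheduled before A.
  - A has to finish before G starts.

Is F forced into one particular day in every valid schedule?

No

F can be day 1 (e.g. G=day 3; C=day 2; Z=day 4; A=day 2; F=day 1; H=day 1; K=day 4) or day 2 (e.g. F in day 2; K in day 1; A in day 3; G in day 4; Z in day 1; H in day 1; C in day 3).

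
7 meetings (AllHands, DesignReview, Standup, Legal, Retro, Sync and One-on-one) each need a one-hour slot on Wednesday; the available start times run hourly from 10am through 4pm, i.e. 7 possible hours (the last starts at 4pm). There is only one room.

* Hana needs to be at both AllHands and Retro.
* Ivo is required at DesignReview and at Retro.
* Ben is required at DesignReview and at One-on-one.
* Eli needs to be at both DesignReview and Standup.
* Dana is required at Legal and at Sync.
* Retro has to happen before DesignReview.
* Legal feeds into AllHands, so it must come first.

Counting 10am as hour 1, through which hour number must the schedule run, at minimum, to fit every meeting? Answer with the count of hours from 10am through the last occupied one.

7

The precedence chain requires at least 2 distinct hours.
With at most 1 per hour and 7 meetings, at least 7 hours are needed.
7 works (last occupied hour: 4pm): for example Standup=2pm; One-on-one=4pm; AllHands=11am; Retro=12pm; DesignReview=1pm; Legal=10am; Sync=3pm.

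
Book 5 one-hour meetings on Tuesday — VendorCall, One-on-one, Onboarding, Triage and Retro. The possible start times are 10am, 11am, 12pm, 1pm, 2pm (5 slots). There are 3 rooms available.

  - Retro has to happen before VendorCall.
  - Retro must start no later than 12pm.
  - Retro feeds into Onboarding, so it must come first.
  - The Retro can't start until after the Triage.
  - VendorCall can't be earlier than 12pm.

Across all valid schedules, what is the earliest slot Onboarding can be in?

12pm

Precedence pushes Onboarding to at least 12pm.
Onboarding at 12pm is achievable: Onboarding -> 12pm; Triage -> 10am; Retro -> 11am; VendorCall -> 12pm; One-on-one -> 10am.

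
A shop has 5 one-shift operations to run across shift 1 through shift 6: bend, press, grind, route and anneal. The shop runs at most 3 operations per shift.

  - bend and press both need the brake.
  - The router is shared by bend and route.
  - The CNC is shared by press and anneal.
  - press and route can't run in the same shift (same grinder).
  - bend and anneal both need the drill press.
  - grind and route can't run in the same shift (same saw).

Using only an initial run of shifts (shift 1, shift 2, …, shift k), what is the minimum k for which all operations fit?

With at most 3 per shift and 5 operations, at least 2 shifts are needed.
Could 2 shifts be enough, i.e. nothing placed later than shift 2? No: bend, press and route must all be in different shifts (bend/press can't share; bend/route can't share; press/route can't share), but only 2 shifts are available: 3 operations can't fit in 2 distinct shifts.
So 2 shifts is not enough.
3 works (last occupied shift: shift 3): for example anneal=shift 3; route=shift 3; press=shift 2; bend=shift 1; grind=shift 1.

3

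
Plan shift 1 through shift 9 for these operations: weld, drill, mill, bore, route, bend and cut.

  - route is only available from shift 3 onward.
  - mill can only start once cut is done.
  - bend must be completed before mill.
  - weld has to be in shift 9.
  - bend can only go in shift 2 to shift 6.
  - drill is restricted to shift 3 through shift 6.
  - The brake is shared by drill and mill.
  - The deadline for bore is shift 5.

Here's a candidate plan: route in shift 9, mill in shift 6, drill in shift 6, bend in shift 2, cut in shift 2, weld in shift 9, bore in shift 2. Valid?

route is only available from shift 3 onward — holds.
mill can only start once cut is done — holds.
drill is restricted to shift 3 through shift 6 — holds.
weld has to be in shift 9 — holds.
bend can only go in shift 2 to shift 6 — holds.
The brake is shared by drill and mill — violated.
bend must be completed before mill — holds.
The deadline for bore is shift 5 — holds.

No — it violates: The brake is shared by drill and mill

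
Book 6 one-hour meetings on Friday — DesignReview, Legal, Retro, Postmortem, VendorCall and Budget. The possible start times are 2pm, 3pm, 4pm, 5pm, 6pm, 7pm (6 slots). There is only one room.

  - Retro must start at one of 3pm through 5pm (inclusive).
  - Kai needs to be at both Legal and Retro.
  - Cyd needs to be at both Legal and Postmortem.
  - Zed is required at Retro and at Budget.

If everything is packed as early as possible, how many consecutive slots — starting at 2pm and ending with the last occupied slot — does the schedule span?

With at most 1 per slot and 6 meetings, at least 6 slots are needed.
Retro can't be placed before 3pm — that is slot 2 counting from 2pm — so the schedule must run through at least 2 slots.
6 works (last occupied slot: 7pm): for example Legal -> 4pm, Postmortem -> 5pm, VendorCall -> 6pm, Retro -> 3pm, Budget -> 7pm, DesignReview -> 2pm.

6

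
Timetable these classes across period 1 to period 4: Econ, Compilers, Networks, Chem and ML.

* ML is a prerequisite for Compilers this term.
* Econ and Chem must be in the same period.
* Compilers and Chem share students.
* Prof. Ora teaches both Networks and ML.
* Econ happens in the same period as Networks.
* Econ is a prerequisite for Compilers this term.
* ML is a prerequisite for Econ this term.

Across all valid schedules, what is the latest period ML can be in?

Downstream work caps ML at period 2.
ML at period 2 is achievable: Networks -> period 3, Chem -> period 3, ML -> period 2, Econ -> period 3, Compilers -> period 4.

period 2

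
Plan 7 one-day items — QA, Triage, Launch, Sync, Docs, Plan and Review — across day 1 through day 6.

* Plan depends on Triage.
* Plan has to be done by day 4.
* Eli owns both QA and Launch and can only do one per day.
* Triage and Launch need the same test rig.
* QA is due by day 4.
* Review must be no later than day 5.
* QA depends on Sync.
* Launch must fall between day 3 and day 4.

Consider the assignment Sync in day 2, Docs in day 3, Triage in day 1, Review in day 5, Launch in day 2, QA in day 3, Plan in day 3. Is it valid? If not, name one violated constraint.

Invalid. Launch must fall between day 3 and day 4.

QA is due by day 4 — holds.
Review must be no later than day 5 — holds.
Eli owns both QA and Launch and can only do one per day — holds.
Launch must fall between day 3 and day 4 — violated.
Plan depends on Triage — holds.
Triage and Launch need the same test rig — holds.
QA depends on Sync — holds.
Plan has to be done by day 4 — holds.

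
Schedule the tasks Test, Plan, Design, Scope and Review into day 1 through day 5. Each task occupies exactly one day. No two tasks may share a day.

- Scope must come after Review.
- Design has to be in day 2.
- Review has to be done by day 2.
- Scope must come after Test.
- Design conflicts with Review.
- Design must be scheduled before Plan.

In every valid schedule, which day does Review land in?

Review's window is day 1–day 2.
Design is fixed at day 2, and Review can't share a day with Design.
So Review must be day 1.

day 1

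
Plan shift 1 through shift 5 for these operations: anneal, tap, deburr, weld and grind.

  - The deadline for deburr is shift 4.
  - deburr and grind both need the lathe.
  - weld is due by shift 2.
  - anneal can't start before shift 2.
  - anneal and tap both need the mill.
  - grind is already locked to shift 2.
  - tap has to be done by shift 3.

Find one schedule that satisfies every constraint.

anneal=shift 2; weld=shift 1; deburr=shift 1; grind=shift 2; tap=shift 1

Checking: deburr(shift 1) != grind(shift 2); anneal(shift 2) != tap(shift 1); grind=shift 2 in [shift 2,shift 2]; weld=shift 1 in [shift 1,shift 2]; deburr=shift 1 in [shift 1,shift 4]; tap=shift 1 in [shift 1,shift 3]; anneal=shift 2 in [shift 2,shift 5].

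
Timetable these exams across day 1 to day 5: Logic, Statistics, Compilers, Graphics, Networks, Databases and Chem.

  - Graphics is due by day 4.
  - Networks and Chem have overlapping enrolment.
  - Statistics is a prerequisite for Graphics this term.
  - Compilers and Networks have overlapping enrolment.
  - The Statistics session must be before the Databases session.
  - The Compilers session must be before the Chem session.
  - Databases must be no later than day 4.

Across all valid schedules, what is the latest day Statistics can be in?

Downstream work caps Statistics at day 3.
Statistics at day 3 is achievable: Logic -> day 1; Compilers -> day 1; Networks -> day 3; Statistics -> day 3; Graphics -> day 4; Databases -> day 4; Chem -> day 2.

day 3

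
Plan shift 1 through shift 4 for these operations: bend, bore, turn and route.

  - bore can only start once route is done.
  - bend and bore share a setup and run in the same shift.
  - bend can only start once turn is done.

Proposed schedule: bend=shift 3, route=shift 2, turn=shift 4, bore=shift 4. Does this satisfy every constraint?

Invalid. bend can only start once turn is done.

bend can only start once turn is done — violated.
bore can only start once route is done — holds.
bend and bore share a setup and run in the same shift — violated.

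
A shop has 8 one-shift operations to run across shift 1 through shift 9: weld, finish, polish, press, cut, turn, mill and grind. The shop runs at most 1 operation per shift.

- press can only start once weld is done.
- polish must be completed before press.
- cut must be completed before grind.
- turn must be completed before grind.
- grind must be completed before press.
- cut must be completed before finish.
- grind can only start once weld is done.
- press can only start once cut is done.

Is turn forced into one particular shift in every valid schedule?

No

turn can be shift 1 (e.g. weld in shift 3, mill in shift 8, turn in shift 1, polish in shift 5, press in shift 6, grind in shift 4, finish in shift 7, cut in shift 2) or shift 2 (e.g. weld -> shift 3; press -> shift 6; polish -> shift 5; turn -> shift 2; finish -> shift 7; cut -> shift 1; grind -> shift 4; mill -> shift 8).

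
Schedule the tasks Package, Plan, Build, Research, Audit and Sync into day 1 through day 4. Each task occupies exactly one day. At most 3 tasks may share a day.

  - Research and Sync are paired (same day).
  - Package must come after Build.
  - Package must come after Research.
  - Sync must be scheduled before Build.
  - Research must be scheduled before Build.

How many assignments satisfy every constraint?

60

Splitting on Package: it can be day 3 (15), day 4 (45). Listing each branch's schedules as (Plan, Build, Research, Audit, Sync) by day number:
Package=day 3: (1,2,1,2,1) (1,2,1,3,1) (1,2,1,4,1) (2,2,1,1,1) (2,2,1,2,1) (2,2,1,3,1) (2,2,1,4,1) (3,2,1,1,1) (3,2,1,2,1) (3,2,1,3,1) (3,2,1,4,1) (4,2,1,1,1) (4,2,1,2,1) (4,2,1,3,1) (4,2,1,4,1) — 15.
Package=day 4: (1,2,1,2,1) (1,2,1,3,1) (1,2,1,4,1) (1,3,1,2,1) (1,3,1,3,1) (1,3,1,4,1) (1,3,2,1,2) (1,3,2,2,2) (1,3,2,3,2) (1,3,2,4,2) (2,2,1,1,1) (2,2,1,2,1) (2,2,1,3,1) (2,2,1,4,1) (2,3,1,1,1) (2,3,1,2,1) (2,3,1,3,1) (2,3,1,4,1) (2,3,2,1,2) (2,3,2,3,2) (2,3,2,4,2) (3,2,1,1,1) (3,2,1,2,1) (3,2,1,3,1) (3,2,1,4,1) (3,3,1,1,1) (3,3,1,2,1) (3,3,1,3,1) (3,3,1,4,1) (3,3,2,1,2) (3,3,2,2,2) (3,3,2,3,2) (3,3,2,4,2) (4,2,1,1,1) (4,2,1,2,1) (4,2,1,3,1) (4,2,1,4,1) (4,3,1,1,1) (4,3,1,2,1) (4,3,1,3,1) (4,3,1,4,1) (4,3,2,1,2) (4,3,2,2,2) (4,3,2,3,2) (4,3,2,4,2) — 45.
Summing: 15 + 45 = 60.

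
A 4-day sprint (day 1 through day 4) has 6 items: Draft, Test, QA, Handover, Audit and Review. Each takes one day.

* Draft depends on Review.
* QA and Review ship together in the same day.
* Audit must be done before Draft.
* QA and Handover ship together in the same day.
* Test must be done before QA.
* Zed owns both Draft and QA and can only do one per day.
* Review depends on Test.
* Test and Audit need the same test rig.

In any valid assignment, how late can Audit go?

day 3

Downstream work caps Audit at day 3.
Audit at day 3 is achievable: Draft in day 4; Review in day 2; QA in day 2; Audit in day 3; Handover in day 2; Test in day 1.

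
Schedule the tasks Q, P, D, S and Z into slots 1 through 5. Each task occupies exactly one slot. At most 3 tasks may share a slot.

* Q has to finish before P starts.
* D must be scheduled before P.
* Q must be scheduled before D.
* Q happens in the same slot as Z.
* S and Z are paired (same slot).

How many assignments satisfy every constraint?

Splitting on Q: it can be 1 (6), 2 (3), 3 (1). Listing each branch's schedules as (P, D, S, Z):
Q=1: (3,2,1,1) (4,2,1,1) (4,3,1,1) (5,2,1,1) (5,3,1,1) (5,4,1,1) — 6.
Q=2: (4,3,2,2) (5,3,2,2) (5,4,2,2) — 3.
Q=3: (5,4,3,3) — 1.
Summing: 6 + 3 + 1 = 10.

10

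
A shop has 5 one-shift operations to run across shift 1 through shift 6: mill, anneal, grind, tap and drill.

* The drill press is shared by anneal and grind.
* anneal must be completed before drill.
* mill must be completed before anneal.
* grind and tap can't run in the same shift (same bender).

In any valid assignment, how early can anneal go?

shift 2

Precedence pushes anneal to at least shift 2; downstream work caps anneal at shift 5.
anneal at shift 2 is achievable: tap -> shift 2; anneal -> shift 2; mill -> shift 1; drill -> shift 3; grind -> shift 1.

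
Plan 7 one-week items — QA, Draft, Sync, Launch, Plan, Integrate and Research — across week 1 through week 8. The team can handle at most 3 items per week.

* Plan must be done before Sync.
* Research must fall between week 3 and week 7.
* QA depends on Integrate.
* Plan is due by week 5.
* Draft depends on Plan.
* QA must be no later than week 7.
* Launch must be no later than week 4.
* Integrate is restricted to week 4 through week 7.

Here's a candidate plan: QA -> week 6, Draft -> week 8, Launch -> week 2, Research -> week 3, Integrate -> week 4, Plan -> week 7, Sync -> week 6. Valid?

No. Plan is due by week 5 is not satisfied.

Plan is due by week 5 — violated.
The team can handle at most 3 items per week — holds.
Research must fall between week 3 and week 7 — holds.
QA depends on Integrate — holds.
QA must be no later than week 7 — holds.
Plan must be done before Sync — violated.
Draft depends on Plan — holds.
Integrate is restricted to week 4 through week 7 — holds.
Launch must be no later than week 4 — holds.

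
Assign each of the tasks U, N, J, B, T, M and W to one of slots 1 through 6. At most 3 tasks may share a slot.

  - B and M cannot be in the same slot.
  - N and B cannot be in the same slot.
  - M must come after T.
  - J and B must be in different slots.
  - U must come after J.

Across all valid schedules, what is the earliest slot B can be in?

B at 1 is achievable: U -> 3; M -> 2; J -> 2; W -> 1; T -> 1; N -> 2; B -> 1.

1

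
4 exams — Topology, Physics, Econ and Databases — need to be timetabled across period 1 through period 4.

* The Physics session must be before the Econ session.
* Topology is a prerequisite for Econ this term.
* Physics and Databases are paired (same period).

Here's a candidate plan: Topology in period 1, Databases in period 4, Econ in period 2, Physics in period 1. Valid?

No — it violates: Physics and Databases are paired (same period)

Topology is a prerequisite for Econ this term — holds.
Physics and Databases are paired (same period) — violated.
The Physics session must be before the Econ session — holds.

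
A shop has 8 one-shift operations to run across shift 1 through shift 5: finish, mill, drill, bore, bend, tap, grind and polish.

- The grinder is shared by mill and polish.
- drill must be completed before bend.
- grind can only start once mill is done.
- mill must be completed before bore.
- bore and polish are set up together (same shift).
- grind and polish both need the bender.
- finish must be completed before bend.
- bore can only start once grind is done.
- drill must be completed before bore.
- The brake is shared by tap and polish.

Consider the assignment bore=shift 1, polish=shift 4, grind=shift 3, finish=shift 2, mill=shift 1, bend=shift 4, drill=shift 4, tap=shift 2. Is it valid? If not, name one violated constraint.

Invalid. drill must be completed before bore.

The brake is shared by tap and polish — holds.
bore can only start once grind is done — violated.
grind and polish both need the bender — holds.
mill must be completed before bore — violated.
finish must be completed before bend — holds.
bore and polish are set up together (same shift) — violated.
drill must be completed before bend — violated.
grind can only start once mill is done — holds.
drill must be completed before bore — violated.
The grinder is shared by mill and polish — holds.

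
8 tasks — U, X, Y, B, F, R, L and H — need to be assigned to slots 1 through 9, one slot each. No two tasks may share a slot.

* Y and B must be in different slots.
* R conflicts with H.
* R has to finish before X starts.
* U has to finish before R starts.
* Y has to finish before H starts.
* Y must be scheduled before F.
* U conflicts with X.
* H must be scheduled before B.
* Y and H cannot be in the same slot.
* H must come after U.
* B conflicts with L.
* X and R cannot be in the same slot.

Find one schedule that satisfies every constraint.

X in 5, U in 1, R in 4, B in 6, Y in 2, H in 3, F in 7, L in 8

Checking: Y(2) before F(7); U(1) before H(3); U(1) before R(4); Y(2) before H(3); R(4) before X(5); H(3) before B(6); X(5) != R(4); Y(2) != B(6); R(4) != H(3); Y(2) != H(3); B(6) != L(8); U(1) != X(5); max 1 per slot (cap 1).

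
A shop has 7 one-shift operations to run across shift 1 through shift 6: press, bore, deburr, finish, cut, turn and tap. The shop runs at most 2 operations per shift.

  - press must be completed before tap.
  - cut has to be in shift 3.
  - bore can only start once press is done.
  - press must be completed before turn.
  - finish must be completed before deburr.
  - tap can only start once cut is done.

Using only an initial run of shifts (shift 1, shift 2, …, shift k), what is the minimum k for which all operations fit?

The precedence chain requires at least 2 distinct shifts.
With at most 2 per shift and 7 operations, at least 4 shifts are needed.
Propagating the time windows through the other constraints, tap can't land before shift 4, so the schedule must run through at least shift 4.
4 works (last occupied shift: shift 4): for example cut -> shift 3; bore -> shift 2; finish -> shift 1; tap -> shift 4; deburr -> shift 2; press -> shift 1; turn -> shift 3.

4 shifts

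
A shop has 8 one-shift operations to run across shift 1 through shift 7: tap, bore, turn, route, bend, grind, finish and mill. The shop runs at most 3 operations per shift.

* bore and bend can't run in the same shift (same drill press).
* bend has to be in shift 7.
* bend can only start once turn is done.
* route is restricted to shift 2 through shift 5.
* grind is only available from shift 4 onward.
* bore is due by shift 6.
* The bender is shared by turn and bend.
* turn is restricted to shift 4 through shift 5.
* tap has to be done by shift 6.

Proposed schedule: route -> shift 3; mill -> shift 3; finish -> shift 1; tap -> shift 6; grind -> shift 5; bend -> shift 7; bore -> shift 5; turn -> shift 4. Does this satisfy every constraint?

turn is restricted to shift 4 through shift 5 — holds.
tap has to be done by shift 6 — holds.
bend has to be in shift 7 — holds.
bend can only start once turn is done — holds.
The bender is shared by turn and bend — holds.
The shop runs at most 3 operations per shift — holds.
grind is only available from shift 4 onward — holds.
bore is due by shift 6 — holds.
bore and bend can't run in the same shift (same drill press) — holds.
route is restricted to shift 2 through shift 5 — holds.

Yes, all constraints hold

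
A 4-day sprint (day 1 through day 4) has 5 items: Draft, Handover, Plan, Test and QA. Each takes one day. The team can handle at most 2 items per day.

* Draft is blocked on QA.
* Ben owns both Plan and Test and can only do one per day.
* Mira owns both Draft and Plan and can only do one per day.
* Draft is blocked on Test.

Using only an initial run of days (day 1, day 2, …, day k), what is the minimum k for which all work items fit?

3

The precedence chain requires at least 2 distinct days.
With at most 2 per day and 5 work items, at least 3 days are needed.
3 works (last occupied day: day 3): for example Draft in day 2; Test in day 1; Handover in day 2; QA in day 1; Plan in day 3.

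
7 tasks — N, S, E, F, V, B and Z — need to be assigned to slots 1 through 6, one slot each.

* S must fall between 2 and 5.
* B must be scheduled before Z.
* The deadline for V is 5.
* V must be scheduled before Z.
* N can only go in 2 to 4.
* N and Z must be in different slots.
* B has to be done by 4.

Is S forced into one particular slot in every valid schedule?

S can be 2 (e.g. N -> 2, F -> 1, E -> 1, B -> 1, Z -> 3, S -> 2, V -> 1) or 3 (e.g. N in 2, V in 1, S in 3, Z in 3, F in 1, B in 1, E in 1).

No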